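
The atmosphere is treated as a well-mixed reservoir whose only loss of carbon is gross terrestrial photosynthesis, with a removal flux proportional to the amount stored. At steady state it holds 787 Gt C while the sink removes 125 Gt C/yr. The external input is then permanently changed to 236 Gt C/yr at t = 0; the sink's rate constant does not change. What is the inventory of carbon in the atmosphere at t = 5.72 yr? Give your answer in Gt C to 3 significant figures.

1200 Gt C

τ = M₀/F₀ = 787/125 = 6.296 yr; rate constant k = 1/τ.
New steady state M_∞ = F₁/k = F₁·τ = 236 × 6.296 = 1485.9 Gt C.
M(t) = M_∞ + (M₀ − M_∞)·e^(−t/τ); t/τ = 5.72/6.296 = 0.9085, so e^(−t/τ) = 0.4031.
M(t) = 1485.9 − 698.9 × 0.4031 = 1204.1 Gt C.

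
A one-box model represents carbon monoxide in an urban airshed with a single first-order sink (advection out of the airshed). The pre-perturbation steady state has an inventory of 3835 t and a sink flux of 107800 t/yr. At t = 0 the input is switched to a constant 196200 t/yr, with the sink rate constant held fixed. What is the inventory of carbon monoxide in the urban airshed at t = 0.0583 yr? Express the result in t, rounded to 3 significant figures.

6370 t

The sink rate constant is k = F₀/M₀ = 107800/3835 = 28.11 yr⁻¹.
Solving dM/dt = F₁ − kM with M(0) = M₀ gives M(t) = F₁/k + (M₀ − F₁/k)·e^(−kt).
F₁/k = 196200/28.11 = 6979.8 t; kt = 28.11 × 0.0583 = 1.639, e^(−kt) = 0.1942.
M(0.0583) = 6979.8 + (3835 − 6979.8) × 0.1942 = 6979.8 − 610.8 = 6369.1 t.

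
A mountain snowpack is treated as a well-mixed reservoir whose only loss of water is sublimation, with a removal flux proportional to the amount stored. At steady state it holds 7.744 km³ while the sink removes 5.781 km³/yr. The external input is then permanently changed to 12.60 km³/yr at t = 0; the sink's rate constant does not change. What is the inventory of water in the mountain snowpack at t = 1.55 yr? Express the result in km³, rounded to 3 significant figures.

14.0 km³

Residence time τ = M₀/F₀ = 1.340 yr. The eventual steady state is M_∞ = M₀·(F₁/F₀) = 7.744 × 12.60/5.781 = 16.878 km³.
The anomaly ΔM(t) = M(t) − M_∞ decays as ΔM₀·e^(−t/τ) with ΔM₀ = 7.744 − 16.878 = −9.134 km³.
At t = 1.55 yr, e^(−t/τ) = e^(−1.157) = 0.3144, so ΔM = −2.872 km³ and M = 16.878 − 2.872 = 14.007 km³.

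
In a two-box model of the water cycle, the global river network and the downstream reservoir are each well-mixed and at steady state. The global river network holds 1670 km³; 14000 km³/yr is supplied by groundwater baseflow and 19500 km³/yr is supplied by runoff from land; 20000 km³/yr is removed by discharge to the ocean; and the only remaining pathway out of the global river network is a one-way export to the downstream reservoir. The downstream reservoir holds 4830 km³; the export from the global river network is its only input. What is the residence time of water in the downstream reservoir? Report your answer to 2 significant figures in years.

Balance the global river network: ΣF_in = 14000 + 19500 = 33500 km³/yr.
Export to the downstream reservoir = ΣF_in − (20000) = 13500 km³/yr.
At steady state the output of the downstream reservoir equals its input, 13500 km³/yr.
τ = M / F = 4830 / 13500 = 0.3578 yr.

0.36 yr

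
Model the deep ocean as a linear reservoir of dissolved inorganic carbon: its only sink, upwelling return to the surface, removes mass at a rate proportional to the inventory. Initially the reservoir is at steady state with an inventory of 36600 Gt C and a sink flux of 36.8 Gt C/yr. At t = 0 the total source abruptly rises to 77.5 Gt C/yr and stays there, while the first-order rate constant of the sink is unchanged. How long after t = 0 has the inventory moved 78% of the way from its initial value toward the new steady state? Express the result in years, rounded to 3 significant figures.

τ = M₀/F₀ = 36600/36.8 = 994.6 yr.
The remaining gap fraction is e^(−t/τ); 78% covered ⇒ e^(−t/τ) = 0.220.
t = −τ ln(0.220) = 994.6 × 1.514 = 1506 yr.

1510 yr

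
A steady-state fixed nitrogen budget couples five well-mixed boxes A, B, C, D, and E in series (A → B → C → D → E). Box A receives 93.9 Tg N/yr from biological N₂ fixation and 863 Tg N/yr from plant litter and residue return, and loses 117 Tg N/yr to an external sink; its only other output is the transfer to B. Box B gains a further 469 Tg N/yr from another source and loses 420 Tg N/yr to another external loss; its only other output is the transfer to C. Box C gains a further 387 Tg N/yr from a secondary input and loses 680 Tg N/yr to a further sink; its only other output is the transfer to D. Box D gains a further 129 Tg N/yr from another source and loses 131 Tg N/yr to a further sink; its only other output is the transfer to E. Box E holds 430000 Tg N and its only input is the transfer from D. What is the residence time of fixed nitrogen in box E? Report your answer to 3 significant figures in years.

Box A: F(A→B) = (93.9 + 863) − 117 = 839.90 Tg N/yr.
Box B: F(B→C) = (839.90 + 469) − 420 = 888.90 Tg N/yr.
Box C: F(C→D) = (888.90 + 387) − 680 = 595.90 Tg N/yr.
Box D: F(D→E) = (595.90 + 129) − 131 = 593.90 Tg N/yr.
Box E throughput = its input = 593.90 Tg N/yr; τ = 430000 / 593.90 = 724.0 yr.

724 yr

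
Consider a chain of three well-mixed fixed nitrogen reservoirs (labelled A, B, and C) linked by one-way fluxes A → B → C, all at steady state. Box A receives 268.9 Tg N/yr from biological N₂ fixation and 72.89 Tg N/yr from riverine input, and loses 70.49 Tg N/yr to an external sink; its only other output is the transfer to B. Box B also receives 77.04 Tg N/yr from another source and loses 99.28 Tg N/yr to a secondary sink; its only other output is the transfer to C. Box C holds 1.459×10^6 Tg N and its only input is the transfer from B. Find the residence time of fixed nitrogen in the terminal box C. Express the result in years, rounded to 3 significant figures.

Box A: F(A→B) = (268.9 + 72.89) − 70.49 = 271.30 Tg N/yr.
Box B: F(B→C) = (271.30 + 77.04) − 99.28 = 249.06 Tg N/yr.
Box C throughput = its input = 249.06 Tg N/yr; τ = 1.459×10^6 / 249.06 = 5858 yr.

5860 yr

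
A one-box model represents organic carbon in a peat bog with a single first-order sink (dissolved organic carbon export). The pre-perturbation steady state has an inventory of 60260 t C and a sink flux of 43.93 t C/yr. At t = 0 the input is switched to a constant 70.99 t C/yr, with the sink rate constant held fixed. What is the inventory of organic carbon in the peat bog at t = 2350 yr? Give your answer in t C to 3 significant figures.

90700 t C

The sink rate constant is k = F₀/M₀ = 43.93/60260 = 0.0007290 yr⁻¹.
Solving dM/dt = F₁ − kM with M(0) = M₀ gives M(t) = F₁/k + (M₀ − F₁/k)·e^(−kt).
F₁/k = 70.99/0.0007290 = 97379 t C; kt = 0.0007290 × 2350 = 1.713, e^(−kt) = 0.1803.
M(2350) = 97379 + (60260 − 97379) × 0.1803 = 97379 − 6692 = 90687 t C.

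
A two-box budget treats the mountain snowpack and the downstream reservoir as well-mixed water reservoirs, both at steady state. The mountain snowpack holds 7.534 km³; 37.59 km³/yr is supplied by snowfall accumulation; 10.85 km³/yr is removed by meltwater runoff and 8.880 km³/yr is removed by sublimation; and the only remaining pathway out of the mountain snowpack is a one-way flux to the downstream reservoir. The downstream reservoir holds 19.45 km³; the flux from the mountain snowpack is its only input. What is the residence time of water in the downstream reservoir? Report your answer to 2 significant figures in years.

Balance the mountain snowpack: ΣF_in = 37.590 km³/yr.
Flux to the downstream reservoir = ΣF_in − (10.85 + 8.880) = 17.860 km³/yr.
At steady state the output of the downstream reservoir equals its input, 17.860 km³/yr.
τ = M / F = 19.45 / 17.860 = 1.089 yr.

1.1 yr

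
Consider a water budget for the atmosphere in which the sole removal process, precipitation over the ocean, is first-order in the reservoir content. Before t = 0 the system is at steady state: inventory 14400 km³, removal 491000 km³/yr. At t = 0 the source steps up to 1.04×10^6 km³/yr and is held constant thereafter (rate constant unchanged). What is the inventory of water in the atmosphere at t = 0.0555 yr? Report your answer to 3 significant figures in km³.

28100 km³

τ = M₀/F₀ = 14400/491000 = 0.02933 yr; rate constant k = 1/τ.
New steady state M_∞ = F₁/k = F₁·τ = 1.04×10^6 × 0.02933 = 30501 km³.
M(t) = M_∞ + (M₀ − M_∞)·e^(−t/τ); t/τ = 0.0555/0.02933 = 1.892, so e^(−t/τ) = 0.1507.
M(t) = 30501 − 16100 × 0.1507 = 28074 km³.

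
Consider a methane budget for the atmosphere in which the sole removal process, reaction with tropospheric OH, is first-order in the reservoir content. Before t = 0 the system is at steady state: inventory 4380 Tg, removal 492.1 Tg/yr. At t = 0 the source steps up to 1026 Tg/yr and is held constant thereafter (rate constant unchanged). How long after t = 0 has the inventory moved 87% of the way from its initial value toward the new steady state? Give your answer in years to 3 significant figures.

18.2 yr

τ = M₀/F₀ = 4380/492.1 = 8.901 yr.
The remaining gap fraction is e^(−t/τ); 87% covered ⇒ e^(−t/τ) = 0.130.
t = −τ ln(0.130) = 8.901 × 2.040 = 18.16 yr.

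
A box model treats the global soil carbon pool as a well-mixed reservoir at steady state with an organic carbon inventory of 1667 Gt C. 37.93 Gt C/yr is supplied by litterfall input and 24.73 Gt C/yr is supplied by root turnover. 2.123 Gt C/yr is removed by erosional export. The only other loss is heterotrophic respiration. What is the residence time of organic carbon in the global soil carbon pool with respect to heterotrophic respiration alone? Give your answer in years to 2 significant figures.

28 yr

At steady state ΣF_in = ΣF_out.
ΣF_in = 37.93 + 24.73 = 62.660 Gt C/yr.
Heterotrophic respiration flux = ΣF_in − (2.123) = 62.660 − 2.123 = 60.54 Gt C/yr.
τ = M / F = 1667 / 60.54 = 27.54 yr.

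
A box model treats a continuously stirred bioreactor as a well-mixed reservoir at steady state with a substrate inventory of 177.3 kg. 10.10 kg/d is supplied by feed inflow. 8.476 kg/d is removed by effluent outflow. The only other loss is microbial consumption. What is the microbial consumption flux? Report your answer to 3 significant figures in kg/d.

At steady state ΣF_in = ΣF_out.
ΣF_in = 10.100 kg/d.
Microbial consumption flux = ΣF_in − (8.476) = 10.100 − 8.476 = 1.624 kg/d.

1.62 kg/d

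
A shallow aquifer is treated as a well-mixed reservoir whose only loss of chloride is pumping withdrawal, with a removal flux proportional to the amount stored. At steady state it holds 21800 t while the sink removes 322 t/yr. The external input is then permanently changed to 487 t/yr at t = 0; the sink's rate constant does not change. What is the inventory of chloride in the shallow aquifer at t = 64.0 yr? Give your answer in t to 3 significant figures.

Residence time τ = M₀/F₀ = 67.70 yr. The eventual steady state is M_∞ = M₀·(F₁/F₀) = 21800 × 487/322 = 32971 t.
The anomaly ΔM(t) = M(t) − M_∞ decays as ΔM₀·e^(−t/τ) with ΔM₀ = 21800 − 32971 = −11170 t.
At t = 64.0 yr, e^(−t/τ) = e^(−0.9453) = 0.3886, so ΔM = −4340 t and M = 32971 − 4340 = 28630 t.

28600 t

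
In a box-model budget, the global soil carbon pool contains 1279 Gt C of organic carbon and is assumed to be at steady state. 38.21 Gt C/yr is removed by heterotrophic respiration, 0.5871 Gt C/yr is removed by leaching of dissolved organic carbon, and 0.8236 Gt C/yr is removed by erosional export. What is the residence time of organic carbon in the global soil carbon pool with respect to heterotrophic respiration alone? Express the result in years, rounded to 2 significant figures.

33 yr

Residence time with respect to a single sink: τ = M / F_sink.
τ = 1279 / 38.21 = 33.47 yr.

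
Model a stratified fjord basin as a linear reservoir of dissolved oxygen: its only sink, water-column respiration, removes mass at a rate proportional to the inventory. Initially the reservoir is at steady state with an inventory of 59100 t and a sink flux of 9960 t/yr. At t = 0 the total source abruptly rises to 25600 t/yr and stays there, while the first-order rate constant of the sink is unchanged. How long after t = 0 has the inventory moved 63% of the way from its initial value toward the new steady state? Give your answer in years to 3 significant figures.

5.90 yr

τ = M₀/F₀ = 59100/9960 = 5.934 yr.
The remaining gap fraction is e^(−t/τ); 63% covered ⇒ e^(−t/τ) = 0.370.
t = −τ ln(0.370) = 5.934 × 0.9943 = 5.900 yr.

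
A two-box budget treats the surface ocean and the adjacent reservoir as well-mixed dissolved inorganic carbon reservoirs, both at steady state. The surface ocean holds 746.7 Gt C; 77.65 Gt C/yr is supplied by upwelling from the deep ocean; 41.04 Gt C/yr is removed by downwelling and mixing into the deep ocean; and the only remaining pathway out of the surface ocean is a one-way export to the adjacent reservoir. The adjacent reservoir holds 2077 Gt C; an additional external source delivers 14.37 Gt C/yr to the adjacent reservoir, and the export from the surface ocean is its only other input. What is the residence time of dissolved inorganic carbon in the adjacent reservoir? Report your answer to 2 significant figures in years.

41 yr

Balance the surface ocean: ΣF_in = 77.650 Gt C/yr.
Export to the adjacent reservoir = ΣF_in − (41.04) = 36.610 Gt C/yr.
Total input to the adjacent reservoir = 36.610 + 14.37 = 50.980 Gt C/yr; at steady state this equals its total output.
τ = M / F = 2077 / 50.980 = 40.74 yr.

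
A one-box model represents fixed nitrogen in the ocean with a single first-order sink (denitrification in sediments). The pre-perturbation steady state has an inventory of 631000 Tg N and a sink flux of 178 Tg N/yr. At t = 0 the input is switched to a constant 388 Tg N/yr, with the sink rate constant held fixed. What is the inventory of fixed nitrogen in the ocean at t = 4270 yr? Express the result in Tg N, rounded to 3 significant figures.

Residence time τ = M₀/F₀ = 3545 yr. The eventual steady state is M_∞ = M₀·(F₁/F₀) = 631000 × 388/178 = 1.3754×10^6 Tg N.
The anomaly ΔM(t) = M(t) − M_∞ decays as ΔM₀·e^(−t/τ) with ΔM₀ = 631000 − 1.3754×10^6 = −744400 Tg N.
At t = 4270 yr, e^(−t/τ) = e^(−1.205) = 0.2998, so ΔM = −223200 Tg N and M = 1.3754×10^6 − 223200 = 1.1522×10^6 Tg N.

1.15×10^6 Tg N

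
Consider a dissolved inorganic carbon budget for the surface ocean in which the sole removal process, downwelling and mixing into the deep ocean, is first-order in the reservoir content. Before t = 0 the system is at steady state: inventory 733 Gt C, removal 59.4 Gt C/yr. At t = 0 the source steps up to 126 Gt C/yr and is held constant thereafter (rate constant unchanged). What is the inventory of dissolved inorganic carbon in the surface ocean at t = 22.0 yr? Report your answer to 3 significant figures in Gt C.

τ = M₀/F₀ = 733/59.4 = 12.34 yr; rate constant k = 1/τ.
New steady state M_∞ = F₁/k = F₁·τ = 126 × 12.34 = 1554.8 Gt C.
M(t) = M_∞ + (M₀ − M_∞)·e^(−t/τ); t/τ = 22.0/12.34 = 1.783, so e^(−t/τ) = 0.1682.
M(t) = 1554.8 − 821.8 × 0.1682 = 1416.6 Gt C.

1420 Gt C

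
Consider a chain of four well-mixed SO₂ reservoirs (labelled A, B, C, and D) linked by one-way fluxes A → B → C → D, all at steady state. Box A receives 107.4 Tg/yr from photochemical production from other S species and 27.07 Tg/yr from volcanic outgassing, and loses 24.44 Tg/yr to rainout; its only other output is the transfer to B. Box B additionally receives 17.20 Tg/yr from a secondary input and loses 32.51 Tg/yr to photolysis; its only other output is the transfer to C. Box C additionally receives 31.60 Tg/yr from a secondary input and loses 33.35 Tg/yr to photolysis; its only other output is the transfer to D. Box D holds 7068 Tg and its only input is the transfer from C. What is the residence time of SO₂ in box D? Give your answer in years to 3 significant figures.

76.0 yr

Box A: F(A→B) = (107.4 + 27.07) − 24.44 = 110.03 Tg/yr.
Box B: F(B→C) = (110.03 + 17.20) − 32.51 = 94.720 Tg/yr.
Box C: F(C→D) = (94.720 + 31.60) − 33.35 = 92.970 Tg/yr.
Box D throughput = its input = 92.970 Tg/yr; τ = 7068 / 92.970 = 76.02 yr.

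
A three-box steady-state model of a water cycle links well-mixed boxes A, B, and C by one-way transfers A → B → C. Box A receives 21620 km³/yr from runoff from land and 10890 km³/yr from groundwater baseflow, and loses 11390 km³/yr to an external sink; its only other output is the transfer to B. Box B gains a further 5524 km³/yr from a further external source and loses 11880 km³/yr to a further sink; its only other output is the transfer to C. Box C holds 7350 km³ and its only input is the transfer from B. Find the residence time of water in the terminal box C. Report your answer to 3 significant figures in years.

Box A: F(A→B) = (21620 + 10890) − 11390 = 21120 km³/yr.
Box B: F(B→C) = (21120 + 5524) − 11880 = 14764 km³/yr.
Box C throughput = its input = 14764 km³/yr; τ = 7350 / 14764 = 0.4978 yr.

0.498 yr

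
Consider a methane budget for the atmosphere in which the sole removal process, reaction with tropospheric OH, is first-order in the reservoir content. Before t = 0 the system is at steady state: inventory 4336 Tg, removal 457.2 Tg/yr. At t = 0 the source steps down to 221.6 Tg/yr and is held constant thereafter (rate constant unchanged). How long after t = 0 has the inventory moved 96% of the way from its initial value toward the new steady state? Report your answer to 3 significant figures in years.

τ = M₀/F₀ = 4336/457.2 = 9.484 yr.
The remaining gap fraction is e^(−t/τ); 96% covered ⇒ e^(−t/τ) = 0.0400.
t = −τ ln(0.0400) = 9.484 × 3.219 = 30.53 yr.

30.5 yr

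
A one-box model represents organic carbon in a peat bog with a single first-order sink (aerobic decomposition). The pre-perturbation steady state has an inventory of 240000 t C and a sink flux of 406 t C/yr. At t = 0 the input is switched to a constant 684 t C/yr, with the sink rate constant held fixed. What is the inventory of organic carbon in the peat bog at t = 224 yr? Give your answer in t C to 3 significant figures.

Residence time τ = M₀/F₀ = 591.1 yr. The eventual steady state is M_∞ = M₀·(F₁/F₀) = 240000 × 684/406 = 404330 t C.
The anomaly ΔM(t) = M(t) − M_∞ decays as ΔM₀·e^(−t/τ) with ΔM₀ = 240000 − 404330 = −164300 t C.
At t = 224 yr, e^(−t/τ) = e^(−0.3789) = 0.6846, so ΔM = −112500 t C and M = 404330 − 112500 = 291830 t C.

292000 t C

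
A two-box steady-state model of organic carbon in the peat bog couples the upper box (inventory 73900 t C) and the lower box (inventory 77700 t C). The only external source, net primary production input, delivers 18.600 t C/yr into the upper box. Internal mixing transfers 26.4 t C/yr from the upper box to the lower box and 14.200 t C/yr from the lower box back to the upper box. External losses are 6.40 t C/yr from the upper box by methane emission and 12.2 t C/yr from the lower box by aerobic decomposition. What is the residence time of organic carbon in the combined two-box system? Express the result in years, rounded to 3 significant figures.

For the system as a whole, the A↔B exchange is internal and contributes nothing to the throughput; only the external sinks remove mass.
M_total = 73900 + 77700 = 151600 t C.
ΣF_external_out = 6.40 + 12.2 = 18.600 t C/yr.
τ = M_total / ΣF_ext = 151600 / 18.600 = 8151 yr.

8150 yr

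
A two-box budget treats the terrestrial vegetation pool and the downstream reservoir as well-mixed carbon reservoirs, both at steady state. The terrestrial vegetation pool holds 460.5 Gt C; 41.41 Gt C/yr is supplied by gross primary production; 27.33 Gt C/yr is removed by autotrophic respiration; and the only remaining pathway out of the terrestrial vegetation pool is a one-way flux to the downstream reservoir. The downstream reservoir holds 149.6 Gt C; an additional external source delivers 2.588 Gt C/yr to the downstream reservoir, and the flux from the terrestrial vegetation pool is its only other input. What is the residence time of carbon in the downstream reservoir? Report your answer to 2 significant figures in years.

Balance the terrestrial vegetation pool: ΣF_in = 41.410 Gt C/yr.
Flux to the downstream reservoir = ΣF_in − (27.33) = 14.080 Gt C/yr.
Total input to the downstream reservoir = 14.080 + 2.588 = 16.668 Gt C/yr; at steady state this equals its total output.
τ = M / F = 149.6 / 16.668 = 8.975 yr.

9.0 yr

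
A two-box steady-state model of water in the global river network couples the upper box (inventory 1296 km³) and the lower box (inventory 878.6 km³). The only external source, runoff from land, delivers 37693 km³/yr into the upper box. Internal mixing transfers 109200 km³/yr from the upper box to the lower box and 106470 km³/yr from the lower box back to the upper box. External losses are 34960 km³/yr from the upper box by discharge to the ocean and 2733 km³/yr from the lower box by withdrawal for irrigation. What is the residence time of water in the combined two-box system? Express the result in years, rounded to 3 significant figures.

0.0577 yr

For the system as a whole, the A↔B exchange is internal and contributes nothing to the throughput; only the external sinks remove mass.
M_total = 1296 + 878.6 = 2174.6 km³.
ΣF_external_out = 34960 + 2733 = 37693 km³/yr.
τ = M_total / ΣF_ext = 2174.6 / 37693 = 0.05769 yr.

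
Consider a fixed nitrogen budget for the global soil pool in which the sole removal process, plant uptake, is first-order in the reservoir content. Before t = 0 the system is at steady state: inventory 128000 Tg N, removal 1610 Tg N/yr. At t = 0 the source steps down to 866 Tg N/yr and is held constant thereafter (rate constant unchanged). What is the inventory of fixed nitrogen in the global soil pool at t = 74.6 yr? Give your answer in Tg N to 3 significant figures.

92000 Tg N

The sink rate constant is k = F₀/M₀ = 1610/128000 = 0.01258 yr⁻¹.
Solving dM/dt = F₁ − kM with M(0) = M₀ gives M(t) = F₁/k + (M₀ − F₁/k)·e^(−kt).
F₁/k = 866/0.01258 = 68850 Tg N; kt = 0.01258 × 74.6 = 0.9383, e^(−kt) = 0.3913.
M(74.6) = 68850 + (128000 − 68850) × 0.3913 = 68850 + 23140 = 91994 Tg N.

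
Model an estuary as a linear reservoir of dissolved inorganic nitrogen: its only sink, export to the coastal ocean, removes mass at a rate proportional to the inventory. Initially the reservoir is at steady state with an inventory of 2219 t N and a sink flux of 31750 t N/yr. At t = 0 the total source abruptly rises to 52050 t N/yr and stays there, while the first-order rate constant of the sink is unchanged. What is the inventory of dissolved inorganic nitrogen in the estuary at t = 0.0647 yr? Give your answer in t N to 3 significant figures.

3080 t N

Residence time τ = M₀/F₀ = 0.06989 yr. The eventual steady state is M_∞ = M₀·(F₁/F₀) = 2219 × 52050/31750 = 3637.8 t N.
The anomaly ΔM(t) = M(t) − M_∞ decays as ΔM₀·e^(−t/τ) with ΔM₀ = 2219 − 3637.8 = −1419 t N.
At t = 0.0647 yr, e^(−t/τ) = e^(−0.9257) = 0.3962, so ΔM = −562.2 t N and M = 3637.8 − 562.2 = 3075.6 t N.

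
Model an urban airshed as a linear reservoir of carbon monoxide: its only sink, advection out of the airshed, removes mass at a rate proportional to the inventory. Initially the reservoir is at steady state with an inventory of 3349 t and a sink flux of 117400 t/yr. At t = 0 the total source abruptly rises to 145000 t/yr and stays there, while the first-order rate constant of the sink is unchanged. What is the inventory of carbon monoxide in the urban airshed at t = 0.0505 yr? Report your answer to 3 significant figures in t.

4000 t

The sink rate constant is k = F₀/M₀ = 117400/3349 = 35.06 yr⁻¹.
Solving dM/dt = F₁ − kM with M(0) = M₀ gives M(t) = F₁/k + (M₀ − F₁/k)·e^(−kt).
F₁/k = 145000/35.06 = 4136.3 t; kt = 35.06 × 0.0505 = 1.770, e^(−kt) = 0.1703.
M(0.0505) = 4136.3 + (3349 − 4136.3) × 0.1703 = 4136.3 − 134.1 = 4002.3 t.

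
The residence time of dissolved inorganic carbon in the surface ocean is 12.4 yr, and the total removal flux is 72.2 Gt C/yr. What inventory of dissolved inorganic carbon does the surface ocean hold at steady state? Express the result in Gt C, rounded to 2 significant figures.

900 Gt C

τ = M/F ⇒ M = τ × F = 12.4 × 72.2 = 895.3 Gt C.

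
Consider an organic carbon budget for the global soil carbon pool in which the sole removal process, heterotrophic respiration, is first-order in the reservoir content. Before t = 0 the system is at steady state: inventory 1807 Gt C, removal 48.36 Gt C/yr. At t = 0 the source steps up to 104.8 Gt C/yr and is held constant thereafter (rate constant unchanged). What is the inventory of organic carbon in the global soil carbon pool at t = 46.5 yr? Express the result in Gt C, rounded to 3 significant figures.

3310 Gt C

The sink rate constant is k = F₀/M₀ = 48.36/1807 = 0.02676 yr⁻¹.
Solving dM/dt = F₁ − kM with M(0) = M₀ gives M(t) = F₁/k + (M₀ − F₁/k)·e^(−kt).
F₁/k = 104.8/0.02676 = 3915.9 Gt C; kt = 0.02676 × 46.5 = 1.244, e^(−kt) = 0.2881.
M(46.5) = 3915.9 + (1807 − 3915.9) × 0.2881 = 3915.9 − 607.6 = 3308.3 Gt C.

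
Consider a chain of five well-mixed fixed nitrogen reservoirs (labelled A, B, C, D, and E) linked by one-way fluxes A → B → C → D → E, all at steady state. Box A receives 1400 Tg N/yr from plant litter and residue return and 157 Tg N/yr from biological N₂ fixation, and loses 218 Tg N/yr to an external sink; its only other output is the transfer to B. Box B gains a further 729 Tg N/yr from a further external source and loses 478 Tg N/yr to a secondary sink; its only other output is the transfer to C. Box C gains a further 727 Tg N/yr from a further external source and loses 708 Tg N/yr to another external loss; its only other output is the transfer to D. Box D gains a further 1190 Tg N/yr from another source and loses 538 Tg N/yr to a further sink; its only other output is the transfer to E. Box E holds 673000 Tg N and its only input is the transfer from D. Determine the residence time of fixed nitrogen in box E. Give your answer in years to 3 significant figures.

Box A: F(A→B) = (1400 + 157) − 218 = 1339.0 Tg N/yr.
Box B: F(B→C) = (1339.0 + 729) − 478 = 1590.0 Tg N/yr.
Box C: F(C→D) = (1590.0 + 727) − 708 = 1609.0 Tg N/yr.
Box D: F(D→E) = (1609.0 + 1190) − 538 = 2261.0 Tg N/yr.
Box E throughput = its input = 2261.0 Tg N/yr; τ = 673000 / 2261.0 = 297.7 yr.

298 yr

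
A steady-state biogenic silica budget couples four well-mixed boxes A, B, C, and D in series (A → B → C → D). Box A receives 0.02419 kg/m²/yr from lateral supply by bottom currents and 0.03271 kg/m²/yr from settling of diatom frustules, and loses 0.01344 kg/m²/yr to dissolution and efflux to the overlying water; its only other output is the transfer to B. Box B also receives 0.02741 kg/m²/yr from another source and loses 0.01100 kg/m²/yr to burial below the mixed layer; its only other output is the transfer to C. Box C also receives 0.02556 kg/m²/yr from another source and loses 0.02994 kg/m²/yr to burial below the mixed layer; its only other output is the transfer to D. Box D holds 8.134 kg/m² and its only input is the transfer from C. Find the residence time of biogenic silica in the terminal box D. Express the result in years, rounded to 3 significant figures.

147 yr

Box A: F(A→B) = (0.02419 + 0.03271) − 0.01344 = 0.043460 kg/m²/yr.
Box B: F(B→C) = (0.043460 + 0.02741) − 0.01100 = 0.059870 kg/m²/yr.
Box C: F(C→D) = (0.059870 + 0.02556) − 0.02994 = 0.055490 kg/m²/yr.
Box D throughput = its input = 0.055490 kg/m²/yr; τ = 8.134 / 0.055490 = 146.6 yr.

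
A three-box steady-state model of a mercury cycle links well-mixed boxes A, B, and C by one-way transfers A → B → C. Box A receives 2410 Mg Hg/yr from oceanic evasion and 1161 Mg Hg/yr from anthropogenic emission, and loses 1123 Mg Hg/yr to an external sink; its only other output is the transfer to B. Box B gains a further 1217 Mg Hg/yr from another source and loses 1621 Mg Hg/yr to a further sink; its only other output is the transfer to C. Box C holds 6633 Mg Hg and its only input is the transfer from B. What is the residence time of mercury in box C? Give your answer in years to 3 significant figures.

3.25 yr

Box A: F(A→B) = (2410 + 1161) − 1123 = 2448.0 Mg Hg/yr.
Box B: F(B→C) = (2448.0 + 1217) − 1621 = 2044.0 Mg Hg/yr.
Box C throughput = its input = 2044.0 Mg Hg/yr; τ = 6633 / 2044.0 = 3.245 yr.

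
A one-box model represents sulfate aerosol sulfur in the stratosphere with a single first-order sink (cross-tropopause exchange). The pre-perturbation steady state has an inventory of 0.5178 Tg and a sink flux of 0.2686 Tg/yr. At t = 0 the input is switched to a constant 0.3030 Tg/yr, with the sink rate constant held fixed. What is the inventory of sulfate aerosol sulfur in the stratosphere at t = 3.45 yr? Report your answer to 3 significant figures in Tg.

The sink rate constant is k = F₀/M₀ = 0.2686/0.5178 = 0.5187 yr⁻¹.
Solving dM/dt = F₁ − kM with M(0) = M₀ gives M(t) = F₁/k + (M₀ − F₁/k)·e^(−kt).
F₁/k = 0.3030/0.5187 = 0.58412 Tg; kt = 0.5187 × 3.45 = 1.790, e^(−kt) = 0.1670.
M(3.45) = 0.58412 + (0.5178 − 0.58412) × 0.1670 = 0.58412 − 0.01108 = 0.57304 Tg.

0.573 Tg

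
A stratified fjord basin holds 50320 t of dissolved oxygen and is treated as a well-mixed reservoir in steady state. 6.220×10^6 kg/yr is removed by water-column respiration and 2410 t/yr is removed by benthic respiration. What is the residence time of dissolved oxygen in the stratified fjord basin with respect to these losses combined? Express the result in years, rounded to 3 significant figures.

5.83 yr

Convert the water-column respiration flux: 6.220×10^6 kg/yr = 6220 t/yr.
Total removal = 6220 + 2410 = 8630.0 t/yr.
τ = M / ΣF_out = 50320 / 8630.0 = 5.831 yr.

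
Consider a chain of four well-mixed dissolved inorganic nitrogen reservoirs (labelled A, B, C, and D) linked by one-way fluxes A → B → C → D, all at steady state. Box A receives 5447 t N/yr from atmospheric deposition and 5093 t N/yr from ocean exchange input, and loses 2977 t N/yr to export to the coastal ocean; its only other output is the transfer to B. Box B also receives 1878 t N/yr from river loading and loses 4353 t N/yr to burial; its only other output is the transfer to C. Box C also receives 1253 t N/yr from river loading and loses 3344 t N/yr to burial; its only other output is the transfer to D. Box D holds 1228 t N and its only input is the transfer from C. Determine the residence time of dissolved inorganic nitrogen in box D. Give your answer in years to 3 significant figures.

Box A: F(A→B) = (5447 + 5093) − 2977 = 7563.0 t N/yr.
Box B: F(B→C) = (7563.0 + 1878) − 4353 = 5088.0 t N/yr.
Box C: F(C→D) = (5088.0 + 1253) − 3344 = 2997.0 t N/yr.
Box D throughput = its input = 2997.0 t N/yr; τ = 1228 / 2997.0 = 0.4097 yr.

0.410 yr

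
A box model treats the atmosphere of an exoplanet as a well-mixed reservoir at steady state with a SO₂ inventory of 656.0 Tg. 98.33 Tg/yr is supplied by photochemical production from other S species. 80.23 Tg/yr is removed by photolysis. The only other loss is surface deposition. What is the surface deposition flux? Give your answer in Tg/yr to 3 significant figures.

18.1 Tg/yr

At steady state ΣF_in = ΣF_out.
ΣF_in = 98.330 Tg/yr.
Surface deposition flux = ΣF_in − (80.23) = 98.330 − 80.23 = 18.10 Tg/yr.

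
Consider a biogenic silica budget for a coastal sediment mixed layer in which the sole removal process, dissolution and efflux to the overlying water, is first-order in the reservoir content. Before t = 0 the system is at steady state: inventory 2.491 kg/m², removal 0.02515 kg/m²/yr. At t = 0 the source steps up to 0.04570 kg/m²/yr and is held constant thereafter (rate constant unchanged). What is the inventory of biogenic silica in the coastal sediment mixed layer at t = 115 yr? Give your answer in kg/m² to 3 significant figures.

3.89 kg/m²

The sink rate constant is k = F₀/M₀ = 0.02515/2.491 = 0.01010 yr⁻¹.
Solving dM/dt = F₁ − kM with M(0) = M₀ gives M(t) = F₁/k + (M₀ − F₁/k)·e^(−kt).
F₁/k = 0.04570/0.01010 = 4.5264 kg/m²; kt = 0.01010 × 115 = 1.161, e^(−kt) = 0.3131.
M(115) = 4.5264 + (2.491 − 4.5264) × 0.3131 = 4.5264 − 0.6374 = 3.8890 kg/m².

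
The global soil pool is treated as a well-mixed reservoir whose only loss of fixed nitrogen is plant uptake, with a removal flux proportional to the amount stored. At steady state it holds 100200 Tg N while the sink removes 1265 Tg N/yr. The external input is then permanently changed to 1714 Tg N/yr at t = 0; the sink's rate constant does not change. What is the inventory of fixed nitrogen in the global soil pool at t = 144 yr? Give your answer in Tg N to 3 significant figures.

130000 Tg N

τ = M₀/F₀ = 100200/1265 = 79.21 yr; rate constant k = 1/τ.
New steady state M_∞ = F₁/k = F₁·τ = 1714 × 79.21 = 135770 Tg N.
M(t) = M_∞ + (M₀ − M_∞)·e^(−t/τ); t/τ = 144/79.21 = 1.818, so e^(−t/τ) = 0.1624.
M(t) = 135770 − 35570 × 0.1624 = 129990 Tg N.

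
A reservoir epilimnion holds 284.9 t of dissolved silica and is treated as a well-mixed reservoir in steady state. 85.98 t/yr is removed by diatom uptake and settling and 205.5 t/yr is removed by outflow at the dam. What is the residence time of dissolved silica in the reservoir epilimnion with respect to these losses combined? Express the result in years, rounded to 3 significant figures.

Total removal = 85.98 + 205.5 = 291.48 t/yr.
τ = M / ΣF_out = 284.9 / 291.48 = 0.9774 yr.

0.977 yr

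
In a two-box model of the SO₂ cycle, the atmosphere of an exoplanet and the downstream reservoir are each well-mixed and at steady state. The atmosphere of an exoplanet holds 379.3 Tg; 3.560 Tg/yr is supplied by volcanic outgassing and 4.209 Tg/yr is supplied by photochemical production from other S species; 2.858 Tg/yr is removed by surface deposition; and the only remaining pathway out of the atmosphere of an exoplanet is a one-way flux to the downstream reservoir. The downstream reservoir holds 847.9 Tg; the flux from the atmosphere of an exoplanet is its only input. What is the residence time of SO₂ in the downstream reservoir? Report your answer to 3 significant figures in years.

173 yr

Balance the atmosphere of an exoplanet: ΣF_in = 3.560 + 4.209 = 7.7690 Tg/yr.
Flux to the downstream reservoir = ΣF_in − (2.858) = 4.9110 Tg/yr.
At steady state the output of the downstream reservoir equals its input, 4.9110 Tg/yr.
τ = M / F = 847.9 / 4.9110 = 172.7 yr.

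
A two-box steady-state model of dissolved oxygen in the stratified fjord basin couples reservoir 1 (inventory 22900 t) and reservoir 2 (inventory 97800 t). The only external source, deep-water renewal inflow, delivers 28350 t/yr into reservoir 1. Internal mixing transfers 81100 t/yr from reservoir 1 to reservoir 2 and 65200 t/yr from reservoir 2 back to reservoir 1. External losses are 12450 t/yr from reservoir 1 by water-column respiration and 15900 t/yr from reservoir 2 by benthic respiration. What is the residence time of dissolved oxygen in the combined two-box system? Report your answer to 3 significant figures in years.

4.26 yr

Treat the two boxes together as one reservoir: the mixing fluxes between them are internal recycling, so τ = ΣM / Σ(external losses).
M_total = 22900 + 97800 = 120700 t.
ΣF_external_out = 12450 + 15900 = 28350 t/yr.
τ = M_total / ΣF_ext = 120700 / 28350 = 4.257 yr.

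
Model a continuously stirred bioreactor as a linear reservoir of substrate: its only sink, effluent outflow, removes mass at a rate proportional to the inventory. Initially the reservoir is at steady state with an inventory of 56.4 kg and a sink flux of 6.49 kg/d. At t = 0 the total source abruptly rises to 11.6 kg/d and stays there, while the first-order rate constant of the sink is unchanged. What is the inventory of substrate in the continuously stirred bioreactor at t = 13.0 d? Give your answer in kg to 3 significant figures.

90.9 kg

τ = M₀/F₀ = 56.4/6.49 = 8.690 d; rate constant k = 1/τ.
New steady state M_∞ = F₁/k = F₁·τ = 11.6 × 8.690 = 100.81 kg.
M(t) = M_∞ + (M₀ − M_∞)·e^(−t/τ); t/τ = 13.0/8.690 = 1.496, so e^(−t/τ) = 0.2240.
M(t) = 100.81 − 44.41 × 0.2240 = 90.858 kg.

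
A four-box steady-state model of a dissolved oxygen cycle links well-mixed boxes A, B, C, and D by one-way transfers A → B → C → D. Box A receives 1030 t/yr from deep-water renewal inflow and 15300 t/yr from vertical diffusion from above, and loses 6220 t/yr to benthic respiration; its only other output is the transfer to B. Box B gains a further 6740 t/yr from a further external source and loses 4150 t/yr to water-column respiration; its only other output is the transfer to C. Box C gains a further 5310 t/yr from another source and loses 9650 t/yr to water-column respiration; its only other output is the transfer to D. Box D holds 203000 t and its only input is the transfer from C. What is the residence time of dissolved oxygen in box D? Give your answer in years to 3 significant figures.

Box A: F(A→B) = (1030 + 15300) − 6220 = 10110 t/yr.
Box B: F(B→C) = (10110 + 6740) − 4150 = 12700 t/yr.
Box C: F(C→D) = (12700 + 5310) − 9650 = 8360.0 t/yr.
Box D throughput = its input = 8360.0 t/yr; τ = 203000 / 8360.0 = 24.28 yr.

24.3 yr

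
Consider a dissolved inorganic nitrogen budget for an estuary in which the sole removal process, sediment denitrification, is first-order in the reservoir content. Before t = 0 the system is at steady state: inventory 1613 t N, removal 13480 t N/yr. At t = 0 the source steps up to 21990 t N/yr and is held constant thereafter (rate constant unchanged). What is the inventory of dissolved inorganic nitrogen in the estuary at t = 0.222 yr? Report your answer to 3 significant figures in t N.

2470 t N

The sink rate constant is k = F₀/M₀ = 13480/1613 = 8.357 yr⁻¹.
Solving dM/dt = F₁ − kM with M(0) = M₀ gives M(t) = F₁/k + (M₀ − F₁/k)·e^(−kt).
F₁/k = 21990/8.357 = 2631.3 t N; kt = 8.357 × 0.222 = 1.855, e^(−kt) = 0.1564.
M(0.222) = 2631.3 + (1613 − 2631.3) × 0.1564 = 2631.3 − 159.3 = 2472.0 t N.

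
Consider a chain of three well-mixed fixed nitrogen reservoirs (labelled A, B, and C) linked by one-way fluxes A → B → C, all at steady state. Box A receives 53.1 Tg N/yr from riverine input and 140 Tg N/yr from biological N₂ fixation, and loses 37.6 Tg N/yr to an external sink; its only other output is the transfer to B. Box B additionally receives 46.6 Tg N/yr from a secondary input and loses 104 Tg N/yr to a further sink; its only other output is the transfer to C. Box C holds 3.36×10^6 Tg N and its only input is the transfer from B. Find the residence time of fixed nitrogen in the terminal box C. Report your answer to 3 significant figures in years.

Box A: F(A→B) = (53.1 + 140) − 37.6 = 155.50 Tg N/yr.
Box B: F(B→C) = (155.50 + 46.6) − 104 = 98.100 Tg N/yr.
Box C throughput = its input = 98.100 Tg N/yr; τ = 3.36×10^6 / 98.100 = 34250 yr.

34300 yr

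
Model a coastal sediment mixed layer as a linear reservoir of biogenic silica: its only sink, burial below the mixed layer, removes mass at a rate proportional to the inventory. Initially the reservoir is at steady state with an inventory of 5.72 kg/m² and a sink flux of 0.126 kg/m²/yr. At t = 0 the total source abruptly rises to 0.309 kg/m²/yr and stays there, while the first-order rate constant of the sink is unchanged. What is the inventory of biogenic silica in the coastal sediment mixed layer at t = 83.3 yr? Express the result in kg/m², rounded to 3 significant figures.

The sink rate constant is k = F₀/M₀ = 0.126/5.72 = 0.02203 yr⁻¹.
Solving dM/dt = F₁ − kM with M(0) = M₀ gives M(t) = F₁/k + (M₀ − F₁/k)·e^(−kt).
F₁/k = 0.309/0.02203 = 14.028 kg/m²; kt = 0.02203 × 83.3 = 1.835, e^(−kt) = 0.1596.
M(83.3) = 14.028 + (5.72 − 14.028) × 0.1596 = 14.028 − 1.326 = 12.702 kg/m².

12.7 kg/m²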